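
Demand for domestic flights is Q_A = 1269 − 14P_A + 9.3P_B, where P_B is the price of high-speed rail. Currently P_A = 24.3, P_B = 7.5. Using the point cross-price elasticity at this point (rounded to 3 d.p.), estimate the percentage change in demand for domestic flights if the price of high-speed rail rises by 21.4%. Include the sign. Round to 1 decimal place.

At P_A = 24.3, P_B = 7.5: Q_A = 998.55.
∂Q_A/∂P_B = 9.3.
ε = (∂Q_A/∂P_B)(P_B/Q_A) = 9.3000 × 7.5/998.55 ≈ 0.070.
%ΔQ_A ≈ ε × %ΔP_B = 0.070 × (21.4%) = 1.5%.

1.5%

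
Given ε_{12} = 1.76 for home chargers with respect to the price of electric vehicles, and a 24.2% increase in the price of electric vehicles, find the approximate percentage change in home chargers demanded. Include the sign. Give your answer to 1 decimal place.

%ΔQ ≈ ε × %ΔP of electric vehicles = 1.76 × (24.2%) = 42.6%.
Demand for home chargers rises by about 42.6%.

42.6%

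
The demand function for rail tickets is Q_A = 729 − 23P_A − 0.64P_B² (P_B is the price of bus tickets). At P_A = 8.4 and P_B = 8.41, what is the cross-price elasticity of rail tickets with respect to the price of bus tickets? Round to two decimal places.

-0.18

At P_A = 8.4 and P_B = 8.41: Q_A = 490.534.
∂Q_A/∂P_B = -1.28P_B = -1.28(8.41) = -10.7648.
ε = (∂Q_A/∂P_B)(P_B/Q_A) = -10.7648 × (8.41/490.534) ≈ -0.18.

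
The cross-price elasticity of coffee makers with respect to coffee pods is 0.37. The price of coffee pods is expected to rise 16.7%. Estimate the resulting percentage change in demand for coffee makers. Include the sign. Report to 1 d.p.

%ΔQ ≈ ε × %ΔP of coffee pods = 0.37 × (16.7%) = 6.2%.

6.2%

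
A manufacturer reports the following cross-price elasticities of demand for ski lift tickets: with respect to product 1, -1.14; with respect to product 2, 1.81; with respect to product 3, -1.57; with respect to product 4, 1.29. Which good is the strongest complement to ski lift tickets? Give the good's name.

product 3

Complements have ε < 0. The most negative value is -1.57 (product 3).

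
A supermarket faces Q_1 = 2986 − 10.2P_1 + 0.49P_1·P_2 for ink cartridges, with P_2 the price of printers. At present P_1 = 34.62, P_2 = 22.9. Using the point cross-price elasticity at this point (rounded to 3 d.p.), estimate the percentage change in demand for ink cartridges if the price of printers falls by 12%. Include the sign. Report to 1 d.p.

-1.5%

At P_1 = 34.62, P_2 = 22.9: Q_1 = 3021.347.
∂Q_1/∂P_2 = 0.49P_1 = 16.9638.
ε = (∂Q_1/∂P_2)(P_2/Q_1) = 16.9638 × 22.9/3021.347 ≈ 0.129.
%ΔQ_1 ≈ ε × %ΔP_2 = 0.129 × (-12%) = -1.5%.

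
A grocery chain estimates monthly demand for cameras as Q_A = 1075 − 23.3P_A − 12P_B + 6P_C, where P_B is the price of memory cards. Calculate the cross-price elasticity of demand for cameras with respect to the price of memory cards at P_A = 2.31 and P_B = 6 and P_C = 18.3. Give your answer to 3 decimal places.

At P_A = 2.31 and P_B = 6 and P_C = 18.3: Q_A = 1058.977.
∂Q_A/∂P_B = -12.
ε = (∂Q_A/∂P_B)(P_B/Q_A) = -12 × (6/1058.977) ≈ -0.068.
Since ε < 0, cameras and memory cards are complements.

-0.068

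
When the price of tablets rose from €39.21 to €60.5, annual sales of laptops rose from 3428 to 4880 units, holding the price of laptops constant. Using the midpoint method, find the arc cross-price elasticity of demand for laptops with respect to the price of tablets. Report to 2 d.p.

ΔQ_A = 4880 − 3428 = 1452; ΔP_B = 60.5 − 39.21 = 21.29.
Midpoints: Q̄_A = 4154.0, P̄_B = 49.86.
ε = (ΔQ_A/Q̄_A)/(ΔP_B/P̄_B) = (1452/4154.0)/(21.29/49.86) ≈ 0.82.
ε > 0: laptops and tablets are substitutes.

0.82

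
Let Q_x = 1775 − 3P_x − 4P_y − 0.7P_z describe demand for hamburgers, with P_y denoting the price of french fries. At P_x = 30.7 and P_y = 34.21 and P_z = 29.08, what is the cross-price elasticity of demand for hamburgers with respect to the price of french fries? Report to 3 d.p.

-0.090

At P_x = 30.7 and P_y = 34.21 and P_z = 29.08: Q_x = 1525.704.
∂Q_x/∂P_y = -4.
ε = (∂Q_x/∂P_y)(P_y/Q_x) = -4 × (34.21/1525.704) ≈ -0.090.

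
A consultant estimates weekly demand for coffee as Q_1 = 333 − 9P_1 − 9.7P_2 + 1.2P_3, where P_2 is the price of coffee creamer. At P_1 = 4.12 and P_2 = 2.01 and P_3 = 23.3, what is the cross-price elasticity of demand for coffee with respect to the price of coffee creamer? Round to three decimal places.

-0.064

At P_1 = 4.12 and P_2 = 2.01 and P_3 = 23.3: Q_1 = 304.383.
∂Q_1/∂P_2 = -9.7.
ε = (∂Q_1/∂P_2)(P_2/Q_1) = -9.7 × (2.01/304.383) ≈ -0.064.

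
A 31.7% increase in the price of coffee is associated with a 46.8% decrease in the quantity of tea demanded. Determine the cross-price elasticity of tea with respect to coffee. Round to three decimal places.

ε = (%ΔQ of tea) / (%ΔP of coffee) = (-46.8%) / (31.7%) ≈ -1.476.

-1.476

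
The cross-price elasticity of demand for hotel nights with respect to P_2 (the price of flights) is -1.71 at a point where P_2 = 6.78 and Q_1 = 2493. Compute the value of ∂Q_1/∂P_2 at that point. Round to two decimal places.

ε = (∂Q_1/∂P_2)·(P_2/Q_1) ⇒ ∂Q_1/∂P_2 = ε·Q_1/P_2 = -1.71 × 2493/6.78 ≈ -628.77.

-628.77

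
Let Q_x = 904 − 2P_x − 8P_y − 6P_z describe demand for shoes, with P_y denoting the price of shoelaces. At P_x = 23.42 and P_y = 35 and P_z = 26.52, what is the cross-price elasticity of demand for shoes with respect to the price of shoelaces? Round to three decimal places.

At P_x = 23.42 and P_y = 35 and P_z = 26.52: Q_x = 418.04.
∂Q_x/∂P_y = -8.
ε = (∂Q_x/∂P_y)(P_y/Q_x) = -8 × (35/418.04) ≈ -0.670.
Since ε < 0, shoes and shoelaces are complements.

-0.670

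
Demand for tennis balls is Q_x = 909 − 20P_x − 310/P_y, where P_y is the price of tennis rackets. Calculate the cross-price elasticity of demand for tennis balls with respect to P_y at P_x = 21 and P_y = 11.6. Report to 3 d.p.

At P_x = 21 and P_y = 11.6: Q_x = 462.276.
∂Q_x/∂P_y = 310/P_y² = 2.3038.
ε = (∂Q_x/∂P_y)(P_y/Q_x) = 2.3038 × (11.6/462.276) ≈ 0.058.
ε > 0: substitutes.

0.058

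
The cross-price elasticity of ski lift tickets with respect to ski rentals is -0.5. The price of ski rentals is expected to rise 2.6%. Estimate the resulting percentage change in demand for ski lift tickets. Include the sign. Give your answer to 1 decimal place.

-1.3%

%ΔQ ≈ ε × %ΔP of ski rentals = -0.5 × (2.6%) = -1.3%.
Demand for ski lift tickets falls by about 1.3%.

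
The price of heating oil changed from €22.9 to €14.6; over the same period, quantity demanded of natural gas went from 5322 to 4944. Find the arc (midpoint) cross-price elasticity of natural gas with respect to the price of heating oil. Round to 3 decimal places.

0.166

ΔQ_A = 4944 − 5322 = -378; ΔP_B = 14.6 − 22.9 = -8.3.
Midpoints: Q̄_A = 5133.0, P̄_B = 18.75.
ε = (ΔQ_A/Q̄_A)/(ΔP_B/P̄_B) = (-378/5133.0)/(-8.3/18.75) ≈ 0.166.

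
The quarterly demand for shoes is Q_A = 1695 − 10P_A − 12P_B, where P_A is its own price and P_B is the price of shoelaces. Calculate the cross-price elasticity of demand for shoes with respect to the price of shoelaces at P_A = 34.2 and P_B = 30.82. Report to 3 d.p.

-0.376

At P_A = 34.2 and P_B = 30.82: Q_A = 983.16.
∂Q_A/∂P_B = -12.
ε = (∂Q_A/∂P_B)(P_B/Q_A) = -12 × (30.82/983.16) ≈ -0.376.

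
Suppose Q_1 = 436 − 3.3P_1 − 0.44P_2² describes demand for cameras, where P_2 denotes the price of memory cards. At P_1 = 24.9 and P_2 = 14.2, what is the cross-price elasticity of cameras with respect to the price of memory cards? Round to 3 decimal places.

At P_1 = 24.9 and P_2 = 14.2: Q_1 = 265.108.
∂Q_1/∂P_2 = -0.88P_2 = -0.88(14.2) = -12.4960.
ε = (∂Q_1/∂P_2)(P_2/Q_1) = -12.4960 × (14.2/265.108) ≈ -0.669.

-0.669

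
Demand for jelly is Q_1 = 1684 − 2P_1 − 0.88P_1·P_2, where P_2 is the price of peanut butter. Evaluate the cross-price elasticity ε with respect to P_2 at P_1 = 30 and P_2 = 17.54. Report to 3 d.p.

-0.399

At P_1 = 30 and P_2 = 17.54: Q_1 = 1160.944.
∂Q_1/∂P_2 = -0.88P_1 = -0.88(30) = -26.4000.
ε = (∂Q_1/∂P_2)(P_2/Q_1) = -26.4000 × (17.54/1160.944) ≈ -0.399.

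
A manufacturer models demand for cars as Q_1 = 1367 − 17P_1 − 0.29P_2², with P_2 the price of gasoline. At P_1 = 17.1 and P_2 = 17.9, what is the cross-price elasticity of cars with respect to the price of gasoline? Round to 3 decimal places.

At P_1 = 17.1 and P_2 = 17.9: Q_1 = 983.381.
∂Q_1/∂P_2 = -0.58P_2 = -0.58(17.9) = -10.3820.
ε = (∂Q_1/∂P_2)(P_2/Q_1) = -10.3820 × (17.9/983.381) ≈ -0.189.
ε < 0: complements.

-0.189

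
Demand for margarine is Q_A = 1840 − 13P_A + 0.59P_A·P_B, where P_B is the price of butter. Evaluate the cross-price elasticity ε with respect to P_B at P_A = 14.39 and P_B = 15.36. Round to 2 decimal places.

0.07

At P_A = 14.39 and P_B = 15.36: Q_A = 1783.338.
∂Q_A/∂P_B = 0.59P_A = 0.59(14.39) = 8.4901.
ε = (∂Q_A/∂P_B)(P_B/Q_A) = 8.4901 × (15.36/1783.338) ≈ 0.07.
ε > 0: substitutes.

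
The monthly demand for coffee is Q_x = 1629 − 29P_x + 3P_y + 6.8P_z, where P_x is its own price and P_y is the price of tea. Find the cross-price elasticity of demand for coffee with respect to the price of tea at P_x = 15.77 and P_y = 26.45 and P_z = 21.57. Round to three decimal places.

0.057

At P_x = 15.77 and P_y = 26.45 and P_z = 21.57: Q_x = 1397.696.
∂Q_x/∂P_y = 3.
ε = (∂Q_x/∂P_y)(P_y/Q_x) = 3 × (26.45/1397.696) ≈ 0.057.
Since ε > 0, coffee and tea are substitutes.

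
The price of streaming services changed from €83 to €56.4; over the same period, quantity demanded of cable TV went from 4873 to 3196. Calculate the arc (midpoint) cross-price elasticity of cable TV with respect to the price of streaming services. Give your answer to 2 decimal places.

1.09

ΔQ_A = 3196 − 4873 = -1677; ΔP_B = 56.4 − 83 = -26.6.
Midpoints: Q̄_A = 4034.5, P̄_B = 69.70.
ε = (ΔQ_A/Q̄_A)/(ΔP_B/P̄_B) = (-1677/4034.5)/(-26.6/69.70) ≈ 1.09.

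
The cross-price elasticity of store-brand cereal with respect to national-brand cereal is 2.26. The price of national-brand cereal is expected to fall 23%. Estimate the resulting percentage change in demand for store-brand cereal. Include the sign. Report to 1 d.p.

%ΔQ ≈ ε × %ΔP of national-brand cereal = 2.26 × (-23%) = -52.0%.
Demand for store-brand cereal falls by about 52.0%.

-52.0%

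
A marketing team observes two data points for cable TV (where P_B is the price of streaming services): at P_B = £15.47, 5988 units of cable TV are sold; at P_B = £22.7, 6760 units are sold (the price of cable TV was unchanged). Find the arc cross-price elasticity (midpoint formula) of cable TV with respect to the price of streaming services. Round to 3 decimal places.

0.320

ΔQ_A = 6760 − 5988 = 772; ΔP_B = 22.7 − 15.47 = 7.23.
Midpoints: Q̄_A = 6374.0, P̄_B = 19.09.
ε = (ΔQ_A/Q̄_A)/(ΔP_B/P̄_B) = (772/6374.0)/(7.23/19.09) ≈ 0.320.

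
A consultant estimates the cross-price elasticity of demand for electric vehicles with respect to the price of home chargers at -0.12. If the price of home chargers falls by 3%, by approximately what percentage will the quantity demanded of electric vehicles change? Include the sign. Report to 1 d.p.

%ΔQ ≈ ε × %ΔP of home chargers = -0.12 × (-3%) = 0.4%.

0.4%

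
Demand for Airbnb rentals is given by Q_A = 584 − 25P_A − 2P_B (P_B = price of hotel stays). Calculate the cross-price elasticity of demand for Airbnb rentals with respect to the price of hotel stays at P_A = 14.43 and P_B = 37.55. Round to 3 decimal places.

At P_A = 14.43 and P_B = 37.55: Q_A = 148.15.
∂Q_A/∂P_B = -2.
ε = (∂Q_A/∂P_B)(P_B/Q_A) = -2 × (37.55/148.15) ≈ -0.507.

-0.507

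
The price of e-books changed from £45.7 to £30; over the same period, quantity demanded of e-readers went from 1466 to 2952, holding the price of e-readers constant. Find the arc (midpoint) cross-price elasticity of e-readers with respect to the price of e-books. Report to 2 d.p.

ΔQ_A = 2952 − 1466 = 1486; ΔP_B = 30 − 45.7 = -15.7.
Midpoints: Q̄_A = 2209.0, P̄_B = 37.85.
ε = (ΔQ_A/Q̄_A)/(ΔP_B/P̄_B) = (1486/2209.0)/(-15.7/37.85) ≈ -1.62.
ε < 0: e-readers and e-books are complements.

-1.62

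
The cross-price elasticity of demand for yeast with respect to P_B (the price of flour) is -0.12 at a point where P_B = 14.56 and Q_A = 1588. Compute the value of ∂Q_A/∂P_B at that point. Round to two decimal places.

-13.09

ε = (∂Q_A/∂P_B)·(P_B/Q_A) ⇒ ∂Q_A/∂P_B = ε·Q_A/P_B = -0.12 × 1588/14.56 ≈ -13.09.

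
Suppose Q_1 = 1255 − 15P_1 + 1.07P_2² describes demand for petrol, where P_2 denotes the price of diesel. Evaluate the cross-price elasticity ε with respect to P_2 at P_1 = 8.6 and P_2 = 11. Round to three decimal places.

At P_1 = 8.6 and P_2 = 11: Q_1 = 1255.47.
∂Q_1/∂P_2 = 2.14P_2 = 2.14(11) = 23.5400.
ε = (∂Q_1/∂P_2)(P_2/Q_1) = 23.5400 × (11/1255.47) ≈ 0.206.

0.206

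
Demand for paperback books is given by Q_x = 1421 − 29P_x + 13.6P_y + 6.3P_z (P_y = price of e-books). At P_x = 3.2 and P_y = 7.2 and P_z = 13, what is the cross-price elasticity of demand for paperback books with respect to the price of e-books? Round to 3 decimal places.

0.065

At P_x = 3.2 and P_y = 7.2 and P_z = 13: Q_x = 1508.02.
∂Q_x/∂P_y = 13.6.
ε = (∂Q_x/∂P_y)(P_y/Q_x) = 13.6 × (7.2/1508.02) ≈ 0.065.
Since ε > 0, paperback books and e-books are substitutes.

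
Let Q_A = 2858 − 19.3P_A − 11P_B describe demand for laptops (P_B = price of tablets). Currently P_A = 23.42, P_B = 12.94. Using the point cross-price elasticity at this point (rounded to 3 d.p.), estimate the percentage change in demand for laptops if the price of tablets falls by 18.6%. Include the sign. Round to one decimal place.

1.2%

At P_A = 23.42, P_B = 12.94: Q_A = 2263.654.
∂Q_A/∂P_B = -11.
ε = (∂Q_A/∂P_B)(P_B/Q_A) = -11.0000 × 12.94/2263.654 ≈ -0.063.
%ΔQ_A ≈ ε × %ΔP_B = -0.063 × (-18.6%) = 1.2%.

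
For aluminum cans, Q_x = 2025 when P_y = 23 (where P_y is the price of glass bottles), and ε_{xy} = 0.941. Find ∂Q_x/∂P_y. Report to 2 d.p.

ε = (∂Q_x/∂P_y)·(P_y/Q_x) ⇒ ∂Q_x/∂P_y = ε·Q_x/P_y = 0.941 × 2025/23 ≈ 82.85.

82.85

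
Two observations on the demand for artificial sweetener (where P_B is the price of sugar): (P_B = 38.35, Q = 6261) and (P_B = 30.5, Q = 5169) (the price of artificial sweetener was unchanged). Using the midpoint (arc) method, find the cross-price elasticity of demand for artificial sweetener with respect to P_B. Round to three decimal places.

ΔQ_A = 5169 − 6261 = -1092; ΔP_B = 30.5 − 38.35 = -7.85.
Midpoints: Q̄_A = 5715.0, P̄_B = 34.42.
ε = (ΔQ_A/Q̄_A)/(ΔP_B/P̄_B) = (-1092/5715.0)/(-7.85/34.42) ≈ 0.838.

0.838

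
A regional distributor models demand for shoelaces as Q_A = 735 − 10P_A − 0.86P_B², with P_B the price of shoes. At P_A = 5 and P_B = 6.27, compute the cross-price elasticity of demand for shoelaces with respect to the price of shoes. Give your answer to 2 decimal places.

-0.10

At P_A = 5 and P_B = 6.27: Q_A = 651.191.
∂Q_A/∂P_B = -1.72P_B = -1.72(6.27) = -10.7844.
ε = (∂Q_A/∂P_B)(P_B/Q_A) = -10.7844 × (6.27/651.191) ≈ -0.10.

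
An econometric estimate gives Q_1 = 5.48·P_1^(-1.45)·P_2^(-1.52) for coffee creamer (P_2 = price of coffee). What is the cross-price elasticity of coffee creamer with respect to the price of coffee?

In a log-linear (constant-elasticity) demand function, the coefficient on the exponent of P_2 is the cross-price elasticity.
ε = -1.52. Negative, so coffee creamer and coffee are complements.

-1.52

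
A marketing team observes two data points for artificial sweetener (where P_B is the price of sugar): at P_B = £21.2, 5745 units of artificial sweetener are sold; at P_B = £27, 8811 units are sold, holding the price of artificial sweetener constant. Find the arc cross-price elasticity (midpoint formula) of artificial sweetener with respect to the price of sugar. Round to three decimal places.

1.750

ΔQ_A = 8811 − 5745 = 3066; ΔP_B = 27 − 21.2 = 5.8.
Midpoints: Q̄_A = 7278.0, P̄_B = 24.10.
ε = (ΔQ_A/Q̄_A)/(ΔP_B/P̄_B) = (3066/7278.0)/(5.8/24.10) ≈ 1.750.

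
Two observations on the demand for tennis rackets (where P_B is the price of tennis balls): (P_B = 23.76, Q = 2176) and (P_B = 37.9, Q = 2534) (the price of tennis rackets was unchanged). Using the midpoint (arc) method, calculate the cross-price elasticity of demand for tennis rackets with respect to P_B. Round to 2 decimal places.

ΔQ_A = 2534 − 2176 = 358; ΔP_B = 37.9 − 23.76 = 14.14.
Midpoints: Q̄_A = 2355.0, P̄_B = 30.83.
ε = (ΔQ_A/Q̄_A)/(ΔP_B/P̄_B) = (358/2355.0)/(14.14/30.83) ≈ 0.33.
ε > 0: tennis rackets and tennis balls are substitutes.

0.33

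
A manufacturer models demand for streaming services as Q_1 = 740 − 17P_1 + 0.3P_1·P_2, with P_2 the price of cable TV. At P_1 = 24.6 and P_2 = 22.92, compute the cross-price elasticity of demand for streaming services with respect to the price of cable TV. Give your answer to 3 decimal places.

At P_1 = 24.6 and P_2 = 22.92: Q_1 = 490.950.
∂Q_1/∂P_2 = 0.3P_1 = 0.3(24.6) = 7.3800.
ε = (∂Q_1/∂P_2)(P_2/Q_1) = 7.3800 × (22.92/490.950) ≈ 0.345.
ε > 0: substitutes.

0.345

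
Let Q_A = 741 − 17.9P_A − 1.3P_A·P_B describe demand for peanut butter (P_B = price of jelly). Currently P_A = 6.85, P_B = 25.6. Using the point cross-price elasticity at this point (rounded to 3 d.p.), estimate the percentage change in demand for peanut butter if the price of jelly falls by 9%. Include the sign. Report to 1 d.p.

5.3%

At P_A = 6.85, P_B = 25.6: Q_A = 390.417.
∂Q_A/∂P_B = -1.3P_A = -8.9050.
ε = (∂Q_A/∂P_B)(P_B/Q_A) = -8.9050 × 25.6/390.417 ≈ -0.584.
%ΔQ_A ≈ ε × %ΔP_B = -0.584 × (-9%) = 5.3%.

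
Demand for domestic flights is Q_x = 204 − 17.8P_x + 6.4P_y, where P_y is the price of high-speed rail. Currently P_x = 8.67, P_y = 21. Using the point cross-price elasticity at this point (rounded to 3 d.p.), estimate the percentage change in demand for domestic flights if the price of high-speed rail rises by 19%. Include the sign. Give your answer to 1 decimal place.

13.9%

At P_x = 8.67, P_y = 21: Q_x = 184.074.
∂Q_x/∂P_y = 6.4.
ε = (∂Q_x/∂P_y)(P_y/Q_x) = 6.4000 × 21/184.074 ≈ 0.730.
%ΔQ_x ≈ ε × %ΔP_y = 0.730 × (19%) = 13.9%.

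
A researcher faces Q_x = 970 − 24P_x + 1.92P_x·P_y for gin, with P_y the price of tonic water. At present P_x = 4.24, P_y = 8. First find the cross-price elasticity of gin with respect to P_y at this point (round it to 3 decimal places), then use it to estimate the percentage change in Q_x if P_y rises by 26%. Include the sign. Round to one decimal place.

1.8%

At P_x = 4.24, P_y = 8: Q_x = 933.366.
∂Q_x/∂P_y = 1.92P_x = 8.1408.
ε = (∂Q_x/∂P_y)(P_y/Q_x) = 8.1408 × 8/933.366 ≈ 0.070.
%ΔQ_x ≈ ε × %ΔP_y = 0.070 × (26%) = 1.8%.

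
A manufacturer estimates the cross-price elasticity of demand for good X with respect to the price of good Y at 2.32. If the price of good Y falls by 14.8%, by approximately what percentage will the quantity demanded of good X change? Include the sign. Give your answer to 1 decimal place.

%ΔQ ≈ ε × %ΔP of good Y = 2.32 × (-14.8%) = -34.3%.
Demand for good X falls by about 34.3%.

-34.3%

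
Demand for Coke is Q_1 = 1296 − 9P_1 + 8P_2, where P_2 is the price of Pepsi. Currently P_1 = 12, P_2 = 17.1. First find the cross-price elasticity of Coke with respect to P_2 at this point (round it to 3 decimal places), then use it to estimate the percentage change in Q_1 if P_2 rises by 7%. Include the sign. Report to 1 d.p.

0.7%

At P_1 = 12, P_2 = 17.1: Q_1 = 1324.8.
∂Q_1/∂P_2 = 8.
ε = (∂Q_1/∂P_2)(P_2/Q_1) = 8.0000 × 17.1/1324.8 ≈ 0.103.
%ΔQ_1 ≈ ε × %ΔP_2 = 0.103 × (7%) = 0.7%.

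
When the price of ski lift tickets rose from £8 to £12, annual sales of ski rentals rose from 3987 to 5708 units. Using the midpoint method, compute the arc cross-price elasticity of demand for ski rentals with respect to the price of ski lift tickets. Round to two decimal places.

ΔQ_A = 5708 − 3987 = 1721; ΔP_B = 12 − 8 = 4.
Midpoints: Q̄_A = 4847.5, P̄_B = 10.00.
ε = (ΔQ_A/Q̄_A)/(ΔP_B/P̄_B) = (1721/4847.5)/(4/10.00) ≈ 0.89.
ε > 0: ski rentals and ski lift tickets are substitutes.

0.89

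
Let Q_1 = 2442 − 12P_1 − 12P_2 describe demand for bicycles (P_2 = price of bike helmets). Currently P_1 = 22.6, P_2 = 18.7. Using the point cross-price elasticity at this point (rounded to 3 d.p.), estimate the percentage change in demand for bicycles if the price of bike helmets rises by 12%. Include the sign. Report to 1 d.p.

At P_1 = 22.6, P_2 = 18.7: Q_1 = 1946.4.
∂Q_1/∂P_2 = -12.
ε = (∂Q_1/∂P_2)(P_2/Q_1) = -12.0000 × 18.7/1946.4 ≈ -0.115.
%ΔQ_1 ≈ ε × %ΔP_2 = -0.115 × (12%) = -1.4%.

-1.4%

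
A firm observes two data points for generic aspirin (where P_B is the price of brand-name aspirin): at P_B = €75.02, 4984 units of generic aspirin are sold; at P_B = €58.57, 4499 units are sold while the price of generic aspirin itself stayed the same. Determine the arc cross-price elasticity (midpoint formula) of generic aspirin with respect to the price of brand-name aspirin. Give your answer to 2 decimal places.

ΔQ_A = 4499 − 4984 = -485; ΔP_B = 58.57 − 75.02 = -16.45.
Midpoints: Q̄_A = 4741.5, P̄_B = 66.80.
ε = (ΔQ_A/Q̄_A)/(ΔP_B/P̄_B) = (-485/4741.5)/(-16.45/66.80) ≈ 0.42.
ε > 0: generic aspirin and brand-name aspirin are substitutes.

0.42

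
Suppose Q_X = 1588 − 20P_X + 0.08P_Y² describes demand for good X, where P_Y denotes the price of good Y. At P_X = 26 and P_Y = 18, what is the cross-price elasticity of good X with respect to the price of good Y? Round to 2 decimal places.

0.05

At P_X = 26 and P_Y = 18: Q_X = 1093.92.
∂Q_X/∂P_Y = 0.16P_Y = 0.16(18) = 2.8800.
ε = (∂Q_X/∂P_Y)(P_Y/Q_X) = 2.8800 × (18/1093.92) ≈ 0.05.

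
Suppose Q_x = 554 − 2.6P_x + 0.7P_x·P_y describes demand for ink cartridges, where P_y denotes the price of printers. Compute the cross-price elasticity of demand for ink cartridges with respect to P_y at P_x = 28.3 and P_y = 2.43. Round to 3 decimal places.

At P_x = 28.3 and P_y = 2.43: Q_x = 528.558.
∂Q_x/∂P_y = 0.7P_x = 0.7(28.3) = 19.8100.
ε = (∂Q_x/∂P_y)(P_y/Q_x) = 19.8100 × (2.43/528.558) ≈ 0.091.
ε > 0: substitutes.

0.091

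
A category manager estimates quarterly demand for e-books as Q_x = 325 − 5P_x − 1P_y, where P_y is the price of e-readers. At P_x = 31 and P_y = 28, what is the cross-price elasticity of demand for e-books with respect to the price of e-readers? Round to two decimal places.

-0.20

At P_x = 31 and P_y = 28: Q_x = 142.
∂Q_x/∂P_y = -1.
ε = (∂Q_x/∂P_y)(P_y/Q_x) = -1 × (28/142) ≈ -0.20.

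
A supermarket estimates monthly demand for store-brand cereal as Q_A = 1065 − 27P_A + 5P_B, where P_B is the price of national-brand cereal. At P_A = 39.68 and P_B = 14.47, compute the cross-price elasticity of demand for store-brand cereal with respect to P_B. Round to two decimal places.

At P_A = 39.68 and P_B = 14.47: Q_A = 65.99.
∂Q_A/∂P_B = 5.
ε = (∂Q_A/∂P_B)(P_B/Q_A) = 5 × (14.47/65.99) ≈ 1.10.
Since ε > 0, store-brand cereal and national-brand cereal are substitutes.

1.10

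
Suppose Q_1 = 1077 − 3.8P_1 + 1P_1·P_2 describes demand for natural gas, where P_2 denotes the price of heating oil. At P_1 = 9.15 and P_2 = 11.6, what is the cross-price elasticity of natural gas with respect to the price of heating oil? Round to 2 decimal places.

0.09

At P_1 = 9.15 and P_2 = 11.6: Q_1 = 1148.37.
∂Q_1/∂P_2 = 1P_1 = 1(9.15) = 9.1500.
ε = (∂Q_1/∂P_2)(P_2/Q_1) = 9.1500 × (11.6/1148.37) ≈ 0.09.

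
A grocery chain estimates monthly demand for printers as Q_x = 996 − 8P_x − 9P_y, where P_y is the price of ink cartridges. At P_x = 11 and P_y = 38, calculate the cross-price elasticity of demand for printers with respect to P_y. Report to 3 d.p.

At P_x = 11 and P_y = 38: Q_x = 566.
∂Q_x/∂P_y = -9.
ε = (∂Q_x/∂P_y)(P_y/Q_x) = -9 × (38/566) ≈ -0.604.

-0.604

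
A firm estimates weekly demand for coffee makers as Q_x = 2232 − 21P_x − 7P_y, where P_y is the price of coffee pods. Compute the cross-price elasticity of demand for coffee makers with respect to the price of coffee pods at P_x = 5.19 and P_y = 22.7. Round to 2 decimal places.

-0.08

At P_x = 5.19 and P_y = 22.7: Q_x = 1964.11.
∂Q_x/∂P_y = -7.
ε = (∂Q_x/∂P_y)(P_y/Q_x) = -7 × (22.7/1964.11) ≈ -0.08.
Since ε < 0, coffee makers and coffee pods are complements.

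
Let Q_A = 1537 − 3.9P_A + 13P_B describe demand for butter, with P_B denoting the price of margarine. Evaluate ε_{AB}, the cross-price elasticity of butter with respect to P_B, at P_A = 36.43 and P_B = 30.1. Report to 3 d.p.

At P_A = 36.43 and P_B = 30.1: Q_A = 1786.223.
∂Q_A/∂P_B = 13.
ε = (∂Q_A/∂P_B)(P_B/Q_A) = 13 × (30.1/1786.223) ≈ 0.219.

0.219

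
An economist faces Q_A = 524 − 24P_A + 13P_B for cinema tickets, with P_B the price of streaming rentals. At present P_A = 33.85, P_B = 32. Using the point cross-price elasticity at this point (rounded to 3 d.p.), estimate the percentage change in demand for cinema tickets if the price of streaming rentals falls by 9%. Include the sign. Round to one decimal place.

-29.3%

At P_A = 33.85, P_B = 32: Q_A = 127.6.
∂Q_A/∂P_B = 13.
ε = (∂Q_A/∂P_B)(P_B/Q_A) = 13.0000 × 32/127.6 ≈ 3.260.
%ΔQ_A ≈ ε × %ΔP_B = 3.260 × (-9%) = -29.3%.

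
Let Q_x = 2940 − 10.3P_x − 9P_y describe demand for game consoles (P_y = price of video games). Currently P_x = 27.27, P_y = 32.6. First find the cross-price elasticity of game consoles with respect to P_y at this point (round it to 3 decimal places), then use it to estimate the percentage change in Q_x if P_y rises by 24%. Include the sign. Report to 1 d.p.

At P_x = 27.27, P_y = 32.6: Q_x = 2365.719.
∂Q_x/∂P_y = -9.
ε = (∂Q_x/∂P_y)(P_y/Q_x) = -9.0000 × 32.6/2365.719 ≈ -0.124.
%ΔQ_x ≈ ε × %ΔP_y = -0.124 × (24%) = -3.0%.

-3.0%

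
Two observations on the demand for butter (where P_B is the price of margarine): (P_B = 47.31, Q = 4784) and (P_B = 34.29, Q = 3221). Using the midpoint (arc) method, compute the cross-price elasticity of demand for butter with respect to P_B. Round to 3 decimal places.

1.224

ΔQ_A = 3221 − 4784 = -1563; ΔP_B = 34.29 − 47.31 = -13.02.
Midpoints: Q̄_A = 4002.5, P̄_B = 40.80.
ε = (ΔQ_A/Q̄_A)/(ΔP_B/P̄_B) = (-1563/4002.5)/(-13.02/40.80) ≈ 1.224.
ε > 0: butter and margarine are substitutes.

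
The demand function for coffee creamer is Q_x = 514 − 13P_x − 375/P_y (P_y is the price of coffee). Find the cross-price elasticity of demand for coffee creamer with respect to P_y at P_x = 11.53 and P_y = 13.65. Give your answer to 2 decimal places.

At P_x = 11.53 and P_y = 13.65: Q_x = 336.637.
∂Q_x/∂P_y = 375/P_y² = 2.0126.
ε = (∂Q_x/∂P_y)(P_y/Q_x) = 2.0126 × (13.65/336.637) ≈ 0.08.
ε > 0: substitutes.

0.08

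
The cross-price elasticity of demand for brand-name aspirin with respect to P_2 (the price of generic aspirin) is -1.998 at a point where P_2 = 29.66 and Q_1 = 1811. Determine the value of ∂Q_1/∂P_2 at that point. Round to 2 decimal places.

ε = (∂Q_1/∂P_2)·(P_2/Q_1) ⇒ ∂Q_1/∂P_2 = ε·Q_1/P_2 = -1.998 × 1811/29.66 ≈ -122.00.

-122.00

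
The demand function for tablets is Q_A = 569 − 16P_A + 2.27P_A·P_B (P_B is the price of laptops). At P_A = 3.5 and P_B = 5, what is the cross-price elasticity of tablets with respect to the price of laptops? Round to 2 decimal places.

At P_A = 3.5 and P_B = 5: Q_A = 552.725.
∂Q_A/∂P_B = 2.27P_A = 2.27(3.5) = 7.9450.
ε = (∂Q_A/∂P_B)(P_B/Q_A) = 7.9450 × (5/552.725) ≈ 0.07.
ε > 0: substitutes.

0.07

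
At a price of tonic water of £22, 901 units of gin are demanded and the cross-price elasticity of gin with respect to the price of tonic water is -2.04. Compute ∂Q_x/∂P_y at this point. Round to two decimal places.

-83.55

ε = (∂Q_x/∂P_y)·(P_y/Q_x) ⇒ ∂Q_x/∂P_y = ε·Q_x/P_y = -2.04 × 901/22 ≈ -83.55.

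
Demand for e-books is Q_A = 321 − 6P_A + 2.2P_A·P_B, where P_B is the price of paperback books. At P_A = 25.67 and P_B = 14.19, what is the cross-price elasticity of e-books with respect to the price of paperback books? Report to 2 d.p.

At P_A = 25.67 and P_B = 14.19: Q_A = 968.346.
∂Q_A/∂P_B = 2.2P_A = 2.2(25.67) = 56.4740.
ε = (∂Q_A/∂P_B)(P_B/Q_A) = 56.4740 × (14.19/968.346) ≈ 0.83.

0.83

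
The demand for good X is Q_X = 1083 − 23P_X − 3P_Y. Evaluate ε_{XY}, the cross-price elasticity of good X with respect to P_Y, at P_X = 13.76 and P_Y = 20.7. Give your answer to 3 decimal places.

At P_X = 13.76 and P_Y = 20.7: Q_X = 704.42.
∂Q_X/∂P_Y = -3.
ε = (∂Q_X/∂P_Y)(P_Y/Q_X) = -3 × (20.7/704.42) ≈ -0.088.
Since ε < 0, good X and good Y are complements.

-0.088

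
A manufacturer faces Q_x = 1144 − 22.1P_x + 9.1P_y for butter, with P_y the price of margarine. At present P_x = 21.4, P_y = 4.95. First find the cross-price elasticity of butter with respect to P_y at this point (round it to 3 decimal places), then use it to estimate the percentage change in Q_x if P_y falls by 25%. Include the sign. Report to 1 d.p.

At P_x = 21.4, P_y = 4.95: Q_x = 716.105.
∂Q_x/∂P_y = 9.1.
ε = (∂Q_x/∂P_y)(P_y/Q_x) = 9.1000 × 4.95/716.105 ≈ 0.063.
%ΔQ_x ≈ ε × %ΔP_y = 0.063 × (-25%) = -1.6%.

-1.6%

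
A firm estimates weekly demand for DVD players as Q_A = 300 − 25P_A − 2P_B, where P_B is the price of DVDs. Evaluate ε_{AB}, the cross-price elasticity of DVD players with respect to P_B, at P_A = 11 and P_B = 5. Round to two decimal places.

At P_A = 11 and P_B = 5: Q_A = 15.
∂Q_A/∂P_B = -2.
ε = (∂Q_A/∂P_B)(P_B/Q_A) = -2 × (5/15) ≈ -0.67.
Since ε < 0, DVD players and DVDs are complements.

-0.67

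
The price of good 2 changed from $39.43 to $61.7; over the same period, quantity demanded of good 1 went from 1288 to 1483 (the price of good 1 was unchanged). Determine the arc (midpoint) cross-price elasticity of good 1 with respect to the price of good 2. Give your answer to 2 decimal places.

0.32

ΔQ_1 = 1483 − 1288 = 195; ΔP_2 = 61.7 − 39.43 = 22.27.
Midpoints: Q̄_1 = 1385.5, P̄_2 = 50.56.
ε = (ΔQ_1/Q̄_1)/(ΔP_2/P̄_2) = (195/1385.5)/(22.27/50.56) ≈ 0.32.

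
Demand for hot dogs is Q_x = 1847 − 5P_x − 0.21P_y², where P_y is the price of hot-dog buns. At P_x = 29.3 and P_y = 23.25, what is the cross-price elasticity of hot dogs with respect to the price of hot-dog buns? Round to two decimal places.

At P_x = 29.3 and P_y = 23.25: Q_x = 1586.982.
∂Q_x/∂P_y = -0.42P_y = -0.42(23.25) = -9.7650.
ε = (∂Q_x/∂P_y)(P_y/Q_x) = -9.7650 × (23.25/1586.982) ≈ -0.14.
ε < 0: complements.

-0.14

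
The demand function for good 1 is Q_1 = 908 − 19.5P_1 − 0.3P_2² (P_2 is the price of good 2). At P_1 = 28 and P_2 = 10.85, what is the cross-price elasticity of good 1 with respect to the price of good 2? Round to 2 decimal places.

At P_1 = 28 and P_2 = 10.85: Q_1 = 326.683.
∂Q_1/∂P_2 = -0.6P_2 = -0.6(10.85) = -6.5100.
ε = (∂Q_1/∂P_2)(P_2/Q_1) = -6.5100 × (10.85/326.683) ≈ -0.22.
ε < 0: complements.

-0.22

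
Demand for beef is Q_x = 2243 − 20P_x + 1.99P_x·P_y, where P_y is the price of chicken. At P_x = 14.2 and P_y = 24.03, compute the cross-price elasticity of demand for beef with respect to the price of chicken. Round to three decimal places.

At P_x = 14.2 and P_y = 24.03: Q_x = 2638.040.
∂Q_x/∂P_y = 1.99P_x = 1.99(14.2) = 28.2580.
ε = (∂Q_x/∂P_y)(P_y/Q_x) = 28.2580 × (24.03/2638.040) ≈ 0.257.

0.257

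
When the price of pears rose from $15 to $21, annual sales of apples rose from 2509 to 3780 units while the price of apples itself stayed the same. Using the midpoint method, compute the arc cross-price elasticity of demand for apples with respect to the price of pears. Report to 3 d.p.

ΔQ_A = 3780 − 2509 = 1271; ΔP_B = 21 − 15 = 6.
Midpoints: Q̄_A = 3144.5, P̄_B = 18.00.
ε = (ΔQ_A/Q̄_A)/(ΔP_B/P̄_B) = (1271/3144.5)/(6/18.00) ≈ 1.213.
ε > 0: apples and pears are substitutes.

1.213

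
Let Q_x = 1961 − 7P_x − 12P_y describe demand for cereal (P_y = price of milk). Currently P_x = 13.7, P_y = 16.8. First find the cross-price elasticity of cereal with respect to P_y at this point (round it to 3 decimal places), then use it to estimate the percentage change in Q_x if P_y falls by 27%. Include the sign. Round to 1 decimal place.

At P_x = 13.7, P_y = 16.8: Q_x = 1663.5.
∂Q_x/∂P_y = -12.
ε = (∂Q_x/∂P_y)(P_y/Q_x) = -12.0000 × 16.8/1663.5 ≈ -0.121.
%ΔQ_x ≈ ε × %ΔP_y = -0.121 × (-27%) = 3.3%.

3.3%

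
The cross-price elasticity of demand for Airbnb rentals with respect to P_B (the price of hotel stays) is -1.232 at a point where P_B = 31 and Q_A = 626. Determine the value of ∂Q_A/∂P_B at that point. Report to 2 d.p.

ε = (∂Q_A/∂P_B)·(P_B/Q_A) ⇒ ∂Q_A/∂P_B = ε·Q_A/P_B = -1.232 × 626/31 ≈ -24.88.

-24.88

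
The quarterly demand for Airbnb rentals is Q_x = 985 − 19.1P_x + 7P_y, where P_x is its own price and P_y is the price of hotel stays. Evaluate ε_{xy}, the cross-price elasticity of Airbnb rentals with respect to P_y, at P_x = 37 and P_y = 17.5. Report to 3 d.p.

0.306

At P_x = 37 and P_y = 17.5: Q_x = 400.8.
∂Q_x/∂P_y = 7.
ε = (∂Q_x/∂P_y)(P_y/Q_x) = 7 × (17.5/400.8) ≈ 0.306.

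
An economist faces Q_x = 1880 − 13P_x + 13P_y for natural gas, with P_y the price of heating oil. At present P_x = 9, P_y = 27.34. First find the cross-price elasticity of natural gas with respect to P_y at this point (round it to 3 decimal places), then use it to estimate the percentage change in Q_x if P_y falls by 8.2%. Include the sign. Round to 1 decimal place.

At P_x = 9, P_y = 27.34: Q_x = 2118.42.
∂Q_x/∂P_y = 13.
ε = (∂Q_x/∂P_y)(P_y/Q_x) = 13.0000 × 27.34/2118.42 ≈ 0.168.
%ΔQ_x ≈ ε × %ΔP_y = 0.168 × (-8.2%) = -1.4%.

-1.4%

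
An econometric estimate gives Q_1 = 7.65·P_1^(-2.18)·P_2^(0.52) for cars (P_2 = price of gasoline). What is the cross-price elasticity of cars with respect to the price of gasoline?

In a log-linear (constant-elasticity) demand function, the coefficient on the exponent of P_2 is the cross-price elasticity.
ε = 0.52. Positive, so cars and gasoline are substitutes.

0.52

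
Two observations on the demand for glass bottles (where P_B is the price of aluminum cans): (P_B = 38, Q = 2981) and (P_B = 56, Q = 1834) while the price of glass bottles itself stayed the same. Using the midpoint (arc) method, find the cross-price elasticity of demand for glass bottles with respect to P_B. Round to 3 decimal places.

ΔQ_A = 1834 − 2981 = -1147; ΔP_B = 56 − 38 = 18.
Midpoints: Q̄_A = 2407.5, P̄_B = 47.00.
ε = (ΔQ_A/Q̄_A)/(ΔP_B/P̄_B) = (-1147/2407.5)/(18/47.00) ≈ -1.244.

-1.244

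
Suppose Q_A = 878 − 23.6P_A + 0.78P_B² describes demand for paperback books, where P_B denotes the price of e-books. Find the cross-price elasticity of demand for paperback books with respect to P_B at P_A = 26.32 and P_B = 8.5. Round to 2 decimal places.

0.36

At P_A = 26.32 and P_B = 8.5: Q_A = 313.203.
∂Q_A/∂P_B = 1.56P_B = 1.56(8.5) = 13.2600.
ε = (∂Q_A/∂P_B)(P_B/Q_A) = 13.2600 × (8.5/313.203) ≈ 0.36.
ε > 0: substitutes.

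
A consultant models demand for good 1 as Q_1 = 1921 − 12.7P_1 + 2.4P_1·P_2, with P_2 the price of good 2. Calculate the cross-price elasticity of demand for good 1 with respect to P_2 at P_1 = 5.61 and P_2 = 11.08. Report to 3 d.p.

0.075

At P_1 = 5.61 and P_2 = 11.08: Q_1 = 1998.934.
∂Q_1/∂P_2 = 2.4P_1 = 2.4(5.61) = 13.4640.
ε = (∂Q_1/∂P_2)(P_2/Q_1) = 13.4640 × (11.08/1998.934) ≈ 0.075.
ε > 0: substitutes.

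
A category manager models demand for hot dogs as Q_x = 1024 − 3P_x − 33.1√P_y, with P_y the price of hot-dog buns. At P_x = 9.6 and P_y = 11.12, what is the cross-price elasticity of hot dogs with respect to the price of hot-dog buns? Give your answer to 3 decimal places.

-0.062

At P_x = 9.6 and P_y = 11.12: Q_x = 884.823.
∂Q_x/∂P_y = -33.1/(2√P_y) = -33.1/(2√11.12) = -4.9630.
ε = (∂Q_x/∂P_y)(P_y/Q_x) = -4.9630 × (11.12/884.823) ≈ -0.062.
ε < 0: complements.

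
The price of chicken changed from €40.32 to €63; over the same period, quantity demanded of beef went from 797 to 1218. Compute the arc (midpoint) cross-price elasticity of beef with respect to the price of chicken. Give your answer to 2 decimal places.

ΔQ_A = 1218 − 797 = 421; ΔP_B = 63 − 40.32 = 22.68.
Midpoints: Q̄_A = 1007.5, P̄_B = 51.66.
ε = (ΔQ_A/Q̄_A)/(ΔP_B/P̄_B) = (421/1007.5)/(22.68/51.66) ≈ 0.95.

0.95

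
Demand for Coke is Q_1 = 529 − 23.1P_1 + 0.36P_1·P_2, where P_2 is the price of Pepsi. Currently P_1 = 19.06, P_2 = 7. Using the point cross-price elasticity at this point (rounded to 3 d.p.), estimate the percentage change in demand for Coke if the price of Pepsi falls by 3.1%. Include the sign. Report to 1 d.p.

At P_1 = 19.06, P_2 = 7: Q_1 = 136.745.
∂Q_1/∂P_2 = 0.36P_1 = 6.8616.
ε = (∂Q_1/∂P_2)(P_2/Q_1) = 6.8616 × 7/136.745 ≈ 0.351.
%ΔQ_1 ≈ ε × %ΔP_2 = 0.351 × (-3.1%) = -1.1%.

-1.1%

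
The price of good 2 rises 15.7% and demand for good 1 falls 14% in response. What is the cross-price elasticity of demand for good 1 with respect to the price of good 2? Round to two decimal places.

ε = (%ΔQ of good 1) / (%ΔP of good 2) = (-14%) / (15.7%) ≈ -0.89.
Negative cross-price elasticity: complements.

-0.89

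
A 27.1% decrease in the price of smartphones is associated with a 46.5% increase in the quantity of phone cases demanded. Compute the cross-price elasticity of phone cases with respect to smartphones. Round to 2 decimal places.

-1.72

ε = (%ΔQ of phone cases) / (%ΔP of smartphones) = (46.5%) / (-27.1%) ≈ -1.72.
Negative cross-price elasticity: complements.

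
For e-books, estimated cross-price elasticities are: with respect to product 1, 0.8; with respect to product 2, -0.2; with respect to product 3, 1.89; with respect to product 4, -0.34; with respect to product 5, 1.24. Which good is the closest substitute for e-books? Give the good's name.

product 3

Substitutes have ε > 0. Among the positive values, 1.89 (product 3) is largest.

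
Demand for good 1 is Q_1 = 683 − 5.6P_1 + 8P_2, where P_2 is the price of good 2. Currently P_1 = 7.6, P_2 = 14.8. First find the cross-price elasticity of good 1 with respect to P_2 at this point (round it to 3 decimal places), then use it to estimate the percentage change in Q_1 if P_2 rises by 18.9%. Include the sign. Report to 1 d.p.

2.9%

At P_1 = 7.6, P_2 = 14.8: Q_1 = 758.84.
∂Q_1/∂P_2 = 8.
ε = (∂Q_1/∂P_2)(P_2/Q_1) = 8.0000 × 14.8/758.84 ≈ 0.156.
%ΔQ_1 ≈ ε × %ΔP_2 = 0.156 × (18.9%) = 2.9%.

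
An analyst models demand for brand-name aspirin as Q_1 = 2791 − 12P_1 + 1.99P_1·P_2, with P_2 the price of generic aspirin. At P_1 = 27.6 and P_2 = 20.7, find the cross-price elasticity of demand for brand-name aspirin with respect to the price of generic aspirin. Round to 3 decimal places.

At P_1 = 27.6 and P_2 = 20.7: Q_1 = 3596.727.
∂Q_1/∂P_2 = 1.99P_1 = 1.99(27.6) = 54.9240.
ε = (∂Q_1/∂P_2)(P_2/Q_1) = 54.9240 × (20.7/3596.727) ≈ 0.316.

0.316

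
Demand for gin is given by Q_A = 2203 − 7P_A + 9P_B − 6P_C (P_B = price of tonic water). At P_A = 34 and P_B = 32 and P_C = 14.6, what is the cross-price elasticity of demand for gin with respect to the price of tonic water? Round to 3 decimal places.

0.133

At P_A = 34 and P_B = 32 and P_C = 14.6: Q_A = 2165.4.
∂Q_A/∂P_B = 9.
ε = (∂Q_A/∂P_B)(P_B/Q_A) = 9 × (32/2165.4) ≈ 0.133.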